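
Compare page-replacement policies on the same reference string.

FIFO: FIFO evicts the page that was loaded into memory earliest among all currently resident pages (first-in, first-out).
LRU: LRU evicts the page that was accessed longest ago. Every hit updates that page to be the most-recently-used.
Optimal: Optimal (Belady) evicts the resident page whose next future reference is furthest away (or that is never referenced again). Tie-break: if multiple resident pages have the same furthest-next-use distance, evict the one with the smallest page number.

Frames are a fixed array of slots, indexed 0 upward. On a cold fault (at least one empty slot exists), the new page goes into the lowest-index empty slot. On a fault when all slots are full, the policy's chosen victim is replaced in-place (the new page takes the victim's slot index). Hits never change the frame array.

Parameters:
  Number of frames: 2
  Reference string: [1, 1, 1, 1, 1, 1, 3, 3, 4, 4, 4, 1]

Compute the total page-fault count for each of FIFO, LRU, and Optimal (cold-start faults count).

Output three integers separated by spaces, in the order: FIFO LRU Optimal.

--- FIFO ---
  step 0: ref 1 -> FAULT, frames=[1,-] (faults so far: 1)
  step 1: ref 1 -> HIT, frames=[1,-] (faults so far: 1)
  step 2: ref 1 -> HIT, frames=[1,-] (faults so far: 1)
  step 3: ref 1 -> HIT, frames=[1,-] (faults so far: 1)
  step 4: ref 1 -> HIT, frames=[1,-] (faults so far: 1)
  step 5: ref 1 -> HIT, frames=[1,-] (faults so far: 1)
  step 6: ref 3 -> FAULT, frames=[1,3] (faults so far: 2)
  step 7: ref 3 -> HIT, frames=[1,3] (faults so far: 2)
  step 8: ref 4 -> FAULT, evict 1, frames=[4,3] (faults so far: 3)
  step 9: ref 4 -> HIT, frames=[4,3] (faults so far: 3)
  step 10: ref 4 -> HIT, frames=[4,3] (faults so far: 3)
  step 11: ref 1 -> FAULT, evict 3, frames=[4,1] (faults so far: 4)
  FIFO total faults: 4
--- LRU ---
  step 0: ref 1 -> FAULT, frames=[1,-] (faults so far: 1)
  step 1: ref 1 -> HIT, frames=[1,-] (faults so far: 1)
  step 2: ref 1 -> HIT, frames=[1,-] (faults so far: 1)
  step 3: ref 1 -> HIT, frames=[1,-] (faults so far: 1)
  step 4: ref 1 -> HIT, frames=[1,-] (faults so far: 1)
  step 5: ref 1 -> HIT, frames=[1,-] (faults so far: 1)
  step 6: ref 3 -> FAULT, frames=[1,3] (faults so far: 2)
  step 7: ref 3 -> HIT, frames=[1,3] (faults so far: 2)
  step 8: ref 4 -> FAULT, evict 1, frames=[4,3] (faults so far: 3)
  step 9: ref 4 -> HIT, frames=[4,3] (faults so far: 3)
  step 10: ref 4 -> HIT, frames=[4,3] (faults so far: 3)
  step 11: ref 1 -> FAULT, evict 3, frames=[4,1] (faults so far: 4)
  LRU total faults: 4
--- Optimal ---
  step 0: ref 1 -> FAULT, frames=[1,-] (faults so far: 1)
  step 1: ref 1 -> HIT, frames=[1,-] (faults so far: 1)
  step 2: ref 1 -> HIT, frames=[1,-] (faults so far: 1)
  step 3: ref 1 -> HIT, frames=[1,-] (faults so far: 1)
  step 4: ref 1 -> HIT, frames=[1,-] (faults so far: 1)
  step 5: ref 1 -> HIT, frames=[1,-] (faults so far: 1)
  step 6: ref 3 -> FAULT, frames=[1,3] (faults so far: 2)
  step 7: ref 3 -> HIT, frames=[1,3] (faults so far: 2)
  step 8: ref 4 -> FAULT, evict 3, frames=[1,4] (faults so far: 3)
  step 9: ref 4 -> HIT, frames=[1,4] (faults so far: 3)
  step 10: ref 4 -> HIT, frames=[1,4] (faults so far: 3)
  step 11: ref 1 -> HIT, frames=[1,4] (faults so far: 3)
  Optimal total faults: 3

Answer: 4 4 3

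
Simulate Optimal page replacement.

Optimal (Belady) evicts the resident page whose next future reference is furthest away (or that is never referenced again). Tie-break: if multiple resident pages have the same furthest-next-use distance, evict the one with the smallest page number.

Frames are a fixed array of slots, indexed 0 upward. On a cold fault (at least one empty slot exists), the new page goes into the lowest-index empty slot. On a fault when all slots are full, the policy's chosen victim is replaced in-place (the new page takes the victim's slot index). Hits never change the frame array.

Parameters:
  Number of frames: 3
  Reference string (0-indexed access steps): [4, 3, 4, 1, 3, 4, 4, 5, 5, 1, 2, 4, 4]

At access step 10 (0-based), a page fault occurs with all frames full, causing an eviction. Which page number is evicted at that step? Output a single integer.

Step 0: ref 4 -> FAULT, frames=[4,-,-]
Step 1: ref 3 -> FAULT, frames=[4,3,-]
Step 2: ref 4 -> HIT, frames=[4,3,-]
Step 3: ref 1 -> FAULT, frames=[4,3,1]
Step 4: ref 3 -> HIT, frames=[4,3,1]
Step 5: ref 4 -> HIT, frames=[4,3,1]
Step 6: ref 4 -> HIT, frames=[4,3,1]
Step 7: ref 5 -> FAULT, evict 3, frames=[4,5,1]
Step 8: ref 5 -> HIT, frames=[4,5,1]
Step 9: ref 1 -> HIT, frames=[4,5,1]
Step 10: ref 2 -> FAULT, evict 1, frames=[4,5,2]
At step 10: evicted page 1

Answer: 1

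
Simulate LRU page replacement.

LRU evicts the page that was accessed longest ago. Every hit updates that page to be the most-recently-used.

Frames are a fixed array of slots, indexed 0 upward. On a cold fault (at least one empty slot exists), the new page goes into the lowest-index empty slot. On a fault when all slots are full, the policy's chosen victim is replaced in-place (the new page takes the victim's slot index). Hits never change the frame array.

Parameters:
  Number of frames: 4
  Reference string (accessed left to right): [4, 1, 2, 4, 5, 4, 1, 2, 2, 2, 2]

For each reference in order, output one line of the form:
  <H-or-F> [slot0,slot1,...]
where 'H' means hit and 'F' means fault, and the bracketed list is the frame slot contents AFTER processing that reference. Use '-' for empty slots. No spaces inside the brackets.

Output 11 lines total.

F [4,-,-,-]
F [4,1,-,-]
F [4,1,2,-]
H [4,1,2,-]
F [4,1,2,5]
H [4,1,2,5]
H [4,1,2,5]
H [4,1,2,5]
H [4,1,2,5]
H [4,1,2,5]
H [4,1,2,5]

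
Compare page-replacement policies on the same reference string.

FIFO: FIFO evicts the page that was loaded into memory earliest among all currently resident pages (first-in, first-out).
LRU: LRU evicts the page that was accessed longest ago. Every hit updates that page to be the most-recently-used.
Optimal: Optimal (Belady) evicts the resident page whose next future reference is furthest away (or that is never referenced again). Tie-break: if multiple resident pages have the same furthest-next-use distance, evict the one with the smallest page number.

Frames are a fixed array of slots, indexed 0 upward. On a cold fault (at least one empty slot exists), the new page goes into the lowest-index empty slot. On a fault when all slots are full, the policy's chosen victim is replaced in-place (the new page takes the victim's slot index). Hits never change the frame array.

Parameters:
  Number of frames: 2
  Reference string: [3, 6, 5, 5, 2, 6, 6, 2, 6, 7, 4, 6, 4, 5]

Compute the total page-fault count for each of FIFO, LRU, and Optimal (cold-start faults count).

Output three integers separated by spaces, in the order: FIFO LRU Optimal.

Answer: 9 9 7

Derivation:
--- FIFO ---
  step 0: ref 3 -> FAULT, frames=[3,-] (faults so far: 1)
  step 1: ref 6 -> FAULT, frames=[3,6] (faults so far: 2)
  step 2: ref 5 -> FAULT, evict 3, frames=[5,6] (faults so far: 3)
  step 3: ref 5 -> HIT, frames=[5,6] (faults so far: 3)
  step 4: ref 2 -> FAULT, evict 6, frames=[5,2] (faults so far: 4)
  step 5: ref 6 -> FAULT, evict 5, frames=[6,2] (faults so far: 5)
  step 6: ref 6 -> HIT, frames=[6,2] (faults so far: 5)
  step 7: ref 2 -> HIT, frames=[6,2] (faults so far: 5)
  step 8: ref 6 -> HIT, frames=[6,2] (faults so far: 5)
  step 9: ref 7 -> FAULT, evict 2, frames=[6,7] (faults so far: 6)
  step 10: ref 4 -> FAULT, evict 6, frames=[4,7] (faults so far: 7)
  step 11: ref 6 -> FAULT, evict 7, frames=[4,6] (faults so far: 8)
  step 12: ref 4 -> HIT, frames=[4,6] (faults so far: 8)
  step 13: ref 5 -> FAULT, evict 4, frames=[5,6] (faults so far: 9)
  FIFO total faults: 9
--- LRU ---
  step 0: ref 3 -> FAULT, frames=[3,-] (faults so far: 1)
  step 1: ref 6 -> FAULT, frames=[3,6] (faults so far: 2)
  step 2: ref 5 -> FAULT, evict 3, frames=[5,6] (faults so far: 3)
  step 3: ref 5 -> HIT, frames=[5,6] (faults so far: 3)
  step 4: ref 2 -> FAULT, evict 6, frames=[5,2] (faults so far: 4)
  step 5: ref 6 -> FAULT, evict 5, frames=[6,2] (faults so far: 5)
  step 6: ref 6 -> HIT, frames=[6,2] (faults so far: 5)
  step 7: ref 2 -> HIT, frames=[6,2] (faults so far: 5)
  step 8: ref 6 -> HIT, frames=[6,2] (faults so far: 5)
  step 9: ref 7 -> FAULT, evict 2, frames=[6,7] (faults so far: 6)
  step 10: ref 4 -> FAULT, evict 6, frames=[4,7] (faults so far: 7)
  step 11: ref 6 -> FAULT, evict 7, frames=[4,6] (faults so far: 8)
  step 12: ref 4 -> HIT, frames=[4,6] (faults so far: 8)
  step 13: ref 5 -> FAULT, evict 6, frames=[4,5] (faults so far: 9)
  LRU total faults: 9
--- Optimal ---
  step 0: ref 3 -> FAULT, frames=[3,-] (faults so far: 1)
  step 1: ref 6 -> FAULT, frames=[3,6] (faults so far: 2)
  step 2: ref 5 -> FAULT, evict 3, frames=[5,6] (faults so far: 3)
  step 3: ref 5 -> HIT, frames=[5,6] (faults so far: 3)
  step 4: ref 2 -> FAULT, evict 5, frames=[2,6] (faults so far: 4)
  step 5: ref 6 -> HIT, frames=[2,6] (faults so far: 4)
  step 6: ref 6 -> HIT, frames=[2,6] (faults so far: 4)
  step 7: ref 2 -> HIT, frames=[2,6] (faults so far: 4)
  step 8: ref 6 -> HIT, frames=[2,6] (faults so far: 4)
  step 9: ref 7 -> FAULT, evict 2, frames=[7,6] (faults so far: 5)
  step 10: ref 4 -> FAULT, evict 7, frames=[4,6] (faults so far: 6)
  step 11: ref 6 -> HIT, frames=[4,6] (faults so far: 6)
  step 12: ref 4 -> HIT, frames=[4,6] (faults so far: 6)
  step 13: ref 5 -> FAULT, evict 4, frames=[5,6] (faults so far: 7)
  Optimal total faults: 7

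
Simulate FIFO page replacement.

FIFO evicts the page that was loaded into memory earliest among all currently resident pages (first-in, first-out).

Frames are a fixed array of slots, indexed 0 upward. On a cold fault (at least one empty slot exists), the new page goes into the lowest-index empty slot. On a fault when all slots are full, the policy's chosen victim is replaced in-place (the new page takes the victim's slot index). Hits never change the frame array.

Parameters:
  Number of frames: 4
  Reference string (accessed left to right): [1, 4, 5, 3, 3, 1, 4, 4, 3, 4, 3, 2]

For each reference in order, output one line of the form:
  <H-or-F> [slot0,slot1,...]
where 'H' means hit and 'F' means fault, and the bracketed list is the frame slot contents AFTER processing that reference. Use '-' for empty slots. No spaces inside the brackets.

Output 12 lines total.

F [1,-,-,-]
F [1,4,-,-]
F [1,4,5,-]
F [1,4,5,3]
H [1,4,5,3]
H [1,4,5,3]
H [1,4,5,3]
H [1,4,5,3]
H [1,4,5,3]
H [1,4,5,3]
H [1,4,5,3]
F [2,4,5,3]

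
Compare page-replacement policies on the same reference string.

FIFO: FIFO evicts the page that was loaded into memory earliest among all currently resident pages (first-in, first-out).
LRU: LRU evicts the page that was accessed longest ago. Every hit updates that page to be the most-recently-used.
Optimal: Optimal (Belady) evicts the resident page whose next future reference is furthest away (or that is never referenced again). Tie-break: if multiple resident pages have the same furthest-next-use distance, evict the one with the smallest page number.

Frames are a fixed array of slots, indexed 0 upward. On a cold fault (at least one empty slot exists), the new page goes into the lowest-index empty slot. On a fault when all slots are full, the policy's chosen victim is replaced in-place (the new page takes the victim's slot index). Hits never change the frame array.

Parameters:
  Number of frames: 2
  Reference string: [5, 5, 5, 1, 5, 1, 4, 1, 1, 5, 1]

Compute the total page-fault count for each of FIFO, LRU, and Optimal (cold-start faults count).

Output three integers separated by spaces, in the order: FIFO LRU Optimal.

--- FIFO ---
  step 0: ref 5 -> FAULT, frames=[5,-] (faults so far: 1)
  step 1: ref 5 -> HIT, frames=[5,-] (faults so far: 1)
  step 2: ref 5 -> HIT, frames=[5,-] (faults so far: 1)
  step 3: ref 1 -> FAULT, frames=[5,1] (faults so far: 2)
  step 4: ref 5 -> HIT, frames=[5,1] (faults so far: 2)
  step 5: ref 1 -> HIT, frames=[5,1] (faults so far: 2)
  step 6: ref 4 -> FAULT, evict 5, frames=[4,1] (faults so far: 3)
  step 7: ref 1 -> HIT, frames=[4,1] (faults so far: 3)
  step 8: ref 1 -> HIT, frames=[4,1] (faults so far: 3)
  step 9: ref 5 -> FAULT, evict 1, frames=[4,5] (faults so far: 4)
  step 10: ref 1 -> FAULT, evict 4, frames=[1,5] (faults so far: 5)
  FIFO total faults: 5
--- LRU ---
  step 0: ref 5 -> FAULT, frames=[5,-] (faults so far: 1)
  step 1: ref 5 -> HIT, frames=[5,-] (faults so far: 1)
  step 2: ref 5 -> HIT, frames=[5,-] (faults so far: 1)
  step 3: ref 1 -> FAULT, frames=[5,1] (faults so far: 2)
  step 4: ref 5 -> HIT, frames=[5,1] (faults so far: 2)
  step 5: ref 1 -> HIT, frames=[5,1] (faults so far: 2)
  step 6: ref 4 -> FAULT, evict 5, frames=[4,1] (faults so far: 3)
  step 7: ref 1 -> HIT, frames=[4,1] (faults so far: 3)
  step 8: ref 1 -> HIT, frames=[4,1] (faults so far: 3)
  step 9: ref 5 -> FAULT, evict 4, frames=[5,1] (faults so far: 4)
  step 10: ref 1 -> HIT, frames=[5,1] (faults so far: 4)
  LRU total faults: 4
--- Optimal ---
  step 0: ref 5 -> FAULT, frames=[5,-] (faults so far: 1)
  step 1: ref 5 -> HIT, frames=[5,-] (faults so far: 1)
  step 2: ref 5 -> HIT, frames=[5,-] (faults so far: 1)
  step 3: ref 1 -> FAULT, frames=[5,1] (faults so far: 2)
  step 4: ref 5 -> HIT, frames=[5,1] (faults so far: 2)
  step 5: ref 1 -> HIT, frames=[5,1] (faults so far: 2)
  step 6: ref 4 -> FAULT, evict 5, frames=[4,1] (faults so far: 3)
  step 7: ref 1 -> HIT, frames=[4,1] (faults so far: 3)
  step 8: ref 1 -> HIT, frames=[4,1] (faults so far: 3)
  step 9: ref 5 -> FAULT, evict 4, frames=[5,1] (faults so far: 4)
  step 10: ref 1 -> HIT, frames=[5,1] (faults so far: 4)
  Optimal total faults: 4

Answer: 5 4 4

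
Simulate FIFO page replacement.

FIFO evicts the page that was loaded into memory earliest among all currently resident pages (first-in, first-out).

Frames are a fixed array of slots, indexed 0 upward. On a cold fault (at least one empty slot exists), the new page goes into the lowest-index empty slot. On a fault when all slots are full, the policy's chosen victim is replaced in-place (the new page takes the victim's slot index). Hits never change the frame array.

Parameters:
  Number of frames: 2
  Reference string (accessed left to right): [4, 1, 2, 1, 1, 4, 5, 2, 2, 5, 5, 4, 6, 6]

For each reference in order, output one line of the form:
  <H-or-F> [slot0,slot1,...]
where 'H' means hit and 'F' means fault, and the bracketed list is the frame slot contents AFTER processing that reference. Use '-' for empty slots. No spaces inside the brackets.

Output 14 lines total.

F [4,-]
F [4,1]
F [2,1]
H [2,1]
H [2,1]
F [2,4]
F [5,4]
F [5,2]
H [5,2]
H [5,2]
H [5,2]
F [4,2]
F [4,6]
H [4,6]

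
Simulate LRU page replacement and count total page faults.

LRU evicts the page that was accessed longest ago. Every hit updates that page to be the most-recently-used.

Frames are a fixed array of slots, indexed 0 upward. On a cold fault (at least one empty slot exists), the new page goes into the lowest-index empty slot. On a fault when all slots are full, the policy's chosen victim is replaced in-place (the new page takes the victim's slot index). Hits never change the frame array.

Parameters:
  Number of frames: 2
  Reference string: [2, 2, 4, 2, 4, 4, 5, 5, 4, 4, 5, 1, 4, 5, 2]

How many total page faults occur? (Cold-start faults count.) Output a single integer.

Answer: 7

Derivation:
Step 0: ref 2 → FAULT, frames=[2,-]
Step 1: ref 2 → HIT, frames=[2,-]
Step 2: ref 4 → FAULT, frames=[2,4]
Step 3: ref 2 → HIT, frames=[2,4]
Step 4: ref 4 → HIT, frames=[2,4]
Step 5: ref 4 → HIT, frames=[2,4]
Step 6: ref 5 → FAULT (evict 2), frames=[5,4]
Step 7: ref 5 → HIT, frames=[5,4]
Step 8: ref 4 → HIT, frames=[5,4]
Step 9: ref 4 → HIT, frames=[5,4]
Step 10: ref 5 → HIT, frames=[5,4]
Step 11: ref 1 → FAULT (evict 4), frames=[5,1]
Step 12: ref 4 → FAULT (evict 5), frames=[4,1]
Step 13: ref 5 → FAULT (evict 1), frames=[4,5]
Step 14: ref 2 → FAULT (evict 4), frames=[2,5]
Total faults: 7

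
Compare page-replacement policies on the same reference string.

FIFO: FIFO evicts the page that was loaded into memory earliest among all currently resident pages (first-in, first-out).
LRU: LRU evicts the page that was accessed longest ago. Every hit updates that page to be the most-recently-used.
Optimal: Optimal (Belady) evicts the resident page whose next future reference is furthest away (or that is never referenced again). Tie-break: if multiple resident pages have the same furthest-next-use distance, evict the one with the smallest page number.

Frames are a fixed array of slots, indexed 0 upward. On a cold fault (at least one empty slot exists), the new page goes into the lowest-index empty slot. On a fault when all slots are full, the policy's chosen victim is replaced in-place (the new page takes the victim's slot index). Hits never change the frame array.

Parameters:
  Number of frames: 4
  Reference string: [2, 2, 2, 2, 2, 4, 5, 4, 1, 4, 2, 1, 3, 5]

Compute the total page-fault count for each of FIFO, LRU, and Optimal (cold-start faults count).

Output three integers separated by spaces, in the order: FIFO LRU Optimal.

--- FIFO ---
  step 0: ref 2 -> FAULT, frames=[2,-,-,-] (faults so far: 1)
  step 1: ref 2 -> HIT, frames=[2,-,-,-] (faults so far: 1)
  step 2: ref 2 -> HIT, frames=[2,-,-,-] (faults so far: 1)
  step 3: ref 2 -> HIT, frames=[2,-,-,-] (faults so far: 1)
  step 4: ref 2 -> HIT, frames=[2,-,-,-] (faults so far: 1)
  step 5: ref 4 -> FAULT, frames=[2,4,-,-] (faults so far: 2)
  step 6: ref 5 -> FAULT, frames=[2,4,5,-] (faults so far: 3)
  step 7: ref 4 -> HIT, frames=[2,4,5,-] (faults so far: 3)
  step 8: ref 1 -> FAULT, frames=[2,4,5,1] (faults so far: 4)
  step 9: ref 4 -> HIT, frames=[2,4,5,1] (faults so far: 4)
  step 10: ref 2 -> HIT, frames=[2,4,5,1] (faults so far: 4)
  step 11: ref 1 -> HIT, frames=[2,4,5,1] (faults so far: 4)
  step 12: ref 3 -> FAULT, evict 2, frames=[3,4,5,1] (faults so far: 5)
  step 13: ref 5 -> HIT, frames=[3,4,5,1] (faults so far: 5)
  FIFO total faults: 5
--- LRU ---
  step 0: ref 2 -> FAULT, frames=[2,-,-,-] (faults so far: 1)
  step 1: ref 2 -> HIT, frames=[2,-,-,-] (faults so far: 1)
  step 2: ref 2 -> HIT, frames=[2,-,-,-] (faults so far: 1)
  step 3: ref 2 -> HIT, frames=[2,-,-,-] (faults so far: 1)
  step 4: ref 2 -> HIT, frames=[2,-,-,-] (faults so far: 1)
  step 5: ref 4 -> FAULT, frames=[2,4,-,-] (faults so far: 2)
  step 6: ref 5 -> FAULT, frames=[2,4,5,-] (faults so far: 3)
  step 7: ref 4 -> HIT, frames=[2,4,5,-] (faults so far: 3)
  step 8: ref 1 -> FAULT, frames=[2,4,5,1] (faults so far: 4)
  step 9: ref 4 -> HIT, frames=[2,4,5,1] (faults so far: 4)
  step 10: ref 2 -> HIT, frames=[2,4,5,1] (faults so far: 4)
  step 11: ref 1 -> HIT, frames=[2,4,5,1] (faults so far: 4)
  step 12: ref 3 -> FAULT, evict 5, frames=[2,4,3,1] (faults so far: 5)
  step 13: ref 5 -> FAULT, evict 4, frames=[2,5,3,1] (faults so far: 6)
  LRU total faults: 6
--- Optimal ---
  step 0: ref 2 -> FAULT, frames=[2,-,-,-] (faults so far: 1)
  step 1: ref 2 -> HIT, frames=[2,-,-,-] (faults so far: 1)
  step 2: ref 2 -> HIT, frames=[2,-,-,-] (faults so far: 1)
  step 3: ref 2 -> HIT, frames=[2,-,-,-] (faults so far: 1)
  step 4: ref 2 -> HIT, frames=[2,-,-,-] (faults so far: 1)
  step 5: ref 4 -> FAULT, frames=[2,4,-,-] (faults so far: 2)
  step 6: ref 5 -> FAULT, frames=[2,4,5,-] (faults so far: 3)
  step 7: ref 4 -> HIT, frames=[2,4,5,-] (faults so far: 3)
  step 8: ref 1 -> FAULT, frames=[2,4,5,1] (faults so far: 4)
  step 9: ref 4 -> HIT, frames=[2,4,5,1] (faults so far: 4)
  step 10: ref 2 -> HIT, frames=[2,4,5,1] (faults so far: 4)
  step 11: ref 1 -> HIT, frames=[2,4,5,1] (faults so far: 4)
  step 12: ref 3 -> FAULT, evict 1, frames=[2,4,5,3] (faults so far: 5)
  step 13: ref 5 -> HIT, frames=[2,4,5,3] (faults so far: 5)
  Optimal total faults: 5

Answer: 5 6 5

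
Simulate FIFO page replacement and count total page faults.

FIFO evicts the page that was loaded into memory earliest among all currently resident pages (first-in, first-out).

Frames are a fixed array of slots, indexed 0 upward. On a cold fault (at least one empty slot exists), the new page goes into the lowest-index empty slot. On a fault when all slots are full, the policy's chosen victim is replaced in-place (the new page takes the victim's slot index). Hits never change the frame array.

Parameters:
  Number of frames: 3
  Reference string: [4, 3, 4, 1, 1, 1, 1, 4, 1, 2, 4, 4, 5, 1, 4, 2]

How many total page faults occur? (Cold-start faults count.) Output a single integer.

Step 0: ref 4 → FAULT, frames=[4,-,-]
Step 1: ref 3 → FAULT, frames=[4,3,-]
Step 2: ref 4 → HIT, frames=[4,3,-]
Step 3: ref 1 → FAULT, frames=[4,3,1]
Step 4: ref 1 → HIT, frames=[4,3,1]
Step 5: ref 1 → HIT, frames=[4,3,1]
Step 6: ref 1 → HIT, frames=[4,3,1]
Step 7: ref 4 → HIT, frames=[4,3,1]
Step 8: ref 1 → HIT, frames=[4,3,1]
Step 9: ref 2 → FAULT (evict 4), frames=[2,3,1]
Step 10: ref 4 → FAULT (evict 3), frames=[2,4,1]
Step 11: ref 4 → HIT, frames=[2,4,1]
Step 12: ref 5 → FAULT (evict 1), frames=[2,4,5]
Step 13: ref 1 → FAULT (evict 2), frames=[1,4,5]
Step 14: ref 4 → HIT, frames=[1,4,5]
Step 15: ref 2 → FAULT (evict 4), frames=[1,2,5]
Total faults: 8

Answer: 8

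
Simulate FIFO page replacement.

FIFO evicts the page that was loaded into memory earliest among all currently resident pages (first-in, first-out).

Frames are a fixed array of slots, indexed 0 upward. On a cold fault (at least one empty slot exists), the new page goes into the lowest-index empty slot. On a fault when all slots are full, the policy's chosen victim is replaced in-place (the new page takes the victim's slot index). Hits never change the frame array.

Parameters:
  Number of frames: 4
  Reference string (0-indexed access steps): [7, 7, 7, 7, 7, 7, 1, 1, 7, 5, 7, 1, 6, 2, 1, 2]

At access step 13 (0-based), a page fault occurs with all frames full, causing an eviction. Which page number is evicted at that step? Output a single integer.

Answer: 7

Derivation:
Step 0: ref 7 -> FAULT, frames=[7,-,-,-]
Step 1: ref 7 -> HIT, frames=[7,-,-,-]
Step 2: ref 7 -> HIT, frames=[7,-,-,-]
Step 3: ref 7 -> HIT, frames=[7,-,-,-]
Step 4: ref 7 -> HIT, frames=[7,-,-,-]
Step 5: ref 7 -> HIT, frames=[7,-,-,-]
Step 6: ref 1 -> FAULT, frames=[7,1,-,-]
Step 7: ref 1 -> HIT, frames=[7,1,-,-]
Step 8: ref 7 -> HIT, frames=[7,1,-,-]
Step 9: ref 5 -> FAULT, frames=[7,1,5,-]
Step 10: ref 7 -> HIT, frames=[7,1,5,-]
Step 11: ref 1 -> HIT, frames=[7,1,5,-]
Step 12: ref 6 -> FAULT, frames=[7,1,5,6]
Step 13: ref 2 -> FAULT, evict 7, frames=[2,1,5,6]
At step 13: evicted page 7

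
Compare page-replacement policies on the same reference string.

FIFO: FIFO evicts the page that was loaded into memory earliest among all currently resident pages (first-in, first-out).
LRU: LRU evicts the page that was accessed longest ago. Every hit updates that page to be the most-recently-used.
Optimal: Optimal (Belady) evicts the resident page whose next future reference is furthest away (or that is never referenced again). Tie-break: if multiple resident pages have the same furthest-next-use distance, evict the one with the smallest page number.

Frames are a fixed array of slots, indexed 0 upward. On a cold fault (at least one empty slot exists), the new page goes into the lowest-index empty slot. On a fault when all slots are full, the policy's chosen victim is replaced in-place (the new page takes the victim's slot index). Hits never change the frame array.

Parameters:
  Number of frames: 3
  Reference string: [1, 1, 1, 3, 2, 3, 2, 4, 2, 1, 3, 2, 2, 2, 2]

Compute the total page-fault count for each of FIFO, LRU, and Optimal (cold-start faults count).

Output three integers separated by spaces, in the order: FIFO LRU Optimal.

Answer: 7 6 5

Derivation:
--- FIFO ---
  step 0: ref 1 -> FAULT, frames=[1,-,-] (faults so far: 1)
  step 1: ref 1 -> HIT, frames=[1,-,-] (faults so far: 1)
  step 2: ref 1 -> HIT, frames=[1,-,-] (faults so far: 1)
  step 3: ref 3 -> FAULT, frames=[1,3,-] (faults so far: 2)
  step 4: ref 2 -> FAULT, frames=[1,3,2] (faults so far: 3)
  step 5: ref 3 -> HIT, frames=[1,3,2] (faults so far: 3)
  step 6: ref 2 -> HIT, frames=[1,3,2] (faults so far: 3)
  step 7: ref 4 -> FAULT, evict 1, frames=[4,3,2] (faults so far: 4)
  step 8: ref 2 -> HIT, frames=[4,3,2] (faults so far: 4)
  step 9: ref 1 -> FAULT, evict 3, frames=[4,1,2] (faults so far: 5)
  step 10: ref 3 -> FAULT, evict 2, frames=[4,1,3] (faults so far: 6)
  step 11: ref 2 -> FAULT, evict 4, frames=[2,1,3] (faults so far: 7)
  step 12: ref 2 -> HIT, frames=[2,1,3] (faults so far: 7)
  step 13: ref 2 -> HIT, frames=[2,1,3] (faults so far: 7)
  step 14: ref 2 -> HIT, frames=[2,1,3] (faults so far: 7)
  FIFO total faults: 7
--- LRU ---
  step 0: ref 1 -> FAULT, frames=[1,-,-] (faults so far: 1)
  step 1: ref 1 -> HIT, frames=[1,-,-] (faults so far: 1)
  step 2: ref 1 -> HIT, frames=[1,-,-] (faults so far: 1)
  step 3: ref 3 -> FAULT, frames=[1,3,-] (faults so far: 2)
  step 4: ref 2 -> FAULT, frames=[1,3,2] (faults so far: 3)
  step 5: ref 3 -> HIT, frames=[1,3,2] (faults so far: 3)
  step 6: ref 2 -> HIT, frames=[1,3,2] (faults so far: 3)
  step 7: ref 4 -> FAULT, evict 1, frames=[4,3,2] (faults so far: 4)
  step 8: ref 2 -> HIT, frames=[4,3,2] (faults so far: 4)
  step 9: ref 1 -> FAULT, evict 3, frames=[4,1,2] (faults so far: 5)
  step 10: ref 3 -> FAULT, evict 4, frames=[3,1,2] (faults so far: 6)
  step 11: ref 2 -> HIT, frames=[3,1,2] (faults so far: 6)
  step 12: ref 2 -> HIT, frames=[3,1,2] (faults so far: 6)
  step 13: ref 2 -> HIT, frames=[3,1,2] (faults so far: 6)
  step 14: ref 2 -> HIT, frames=[3,1,2] (faults so far: 6)
  LRU total faults: 6
--- Optimal ---
  step 0: ref 1 -> FAULT, frames=[1,-,-] (faults so far: 1)
  step 1: ref 1 -> HIT, frames=[1,-,-] (faults so far: 1)
  step 2: ref 1 -> HIT, frames=[1,-,-] (faults so far: 1)
  step 3: ref 3 -> FAULT, frames=[1,3,-] (faults so far: 2)
  step 4: ref 2 -> FAULT, frames=[1,3,2] (faults so far: 3)
  step 5: ref 3 -> HIT, frames=[1,3,2] (faults so far: 3)
  step 6: ref 2 -> HIT, frames=[1,3,2] (faults so far: 3)
  step 7: ref 4 -> FAULT, evict 3, frames=[1,4,2] (faults so far: 4)
  step 8: ref 2 -> HIT, frames=[1,4,2] (faults so far: 4)
  step 9: ref 1 -> HIT, frames=[1,4,2] (faults so far: 4)
  step 10: ref 3 -> FAULT, evict 1, frames=[3,4,2] (faults so far: 5)
  step 11: ref 2 -> HIT, frames=[3,4,2] (faults so far: 5)
  step 12: ref 2 -> HIT, frames=[3,4,2] (faults so far: 5)
  step 13: ref 2 -> HIT, frames=[3,4,2] (faults so far: 5)
  step 14: ref 2 -> HIT, frames=[3,4,2] (faults so far: 5)
  Optimal total faults: 5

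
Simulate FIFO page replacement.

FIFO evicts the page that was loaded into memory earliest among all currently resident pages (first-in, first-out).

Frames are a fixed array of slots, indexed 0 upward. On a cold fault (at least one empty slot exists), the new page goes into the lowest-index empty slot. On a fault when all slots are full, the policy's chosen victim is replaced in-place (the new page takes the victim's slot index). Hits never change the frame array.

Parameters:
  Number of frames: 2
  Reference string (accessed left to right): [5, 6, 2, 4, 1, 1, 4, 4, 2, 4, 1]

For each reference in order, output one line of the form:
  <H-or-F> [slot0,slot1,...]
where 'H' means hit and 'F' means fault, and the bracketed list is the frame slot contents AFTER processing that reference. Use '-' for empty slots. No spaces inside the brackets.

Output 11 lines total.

F [5,-]
F [5,6]
F [2,6]
F [2,4]
F [1,4]
H [1,4]
H [1,4]
H [1,4]
F [1,2]
F [4,2]
F [4,1]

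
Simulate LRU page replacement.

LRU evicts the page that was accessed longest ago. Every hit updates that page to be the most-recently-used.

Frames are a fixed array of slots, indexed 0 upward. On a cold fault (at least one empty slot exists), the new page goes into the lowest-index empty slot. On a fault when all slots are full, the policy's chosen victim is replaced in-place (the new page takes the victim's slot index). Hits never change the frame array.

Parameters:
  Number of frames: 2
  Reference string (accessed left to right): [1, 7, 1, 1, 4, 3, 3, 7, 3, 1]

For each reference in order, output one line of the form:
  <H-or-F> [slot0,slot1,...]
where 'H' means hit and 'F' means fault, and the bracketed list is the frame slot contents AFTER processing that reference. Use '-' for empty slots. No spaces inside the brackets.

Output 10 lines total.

F [1,-]
F [1,7]
H [1,7]
H [1,7]
F [1,4]
F [3,4]
H [3,4]
F [3,7]
H [3,7]
F [3,1]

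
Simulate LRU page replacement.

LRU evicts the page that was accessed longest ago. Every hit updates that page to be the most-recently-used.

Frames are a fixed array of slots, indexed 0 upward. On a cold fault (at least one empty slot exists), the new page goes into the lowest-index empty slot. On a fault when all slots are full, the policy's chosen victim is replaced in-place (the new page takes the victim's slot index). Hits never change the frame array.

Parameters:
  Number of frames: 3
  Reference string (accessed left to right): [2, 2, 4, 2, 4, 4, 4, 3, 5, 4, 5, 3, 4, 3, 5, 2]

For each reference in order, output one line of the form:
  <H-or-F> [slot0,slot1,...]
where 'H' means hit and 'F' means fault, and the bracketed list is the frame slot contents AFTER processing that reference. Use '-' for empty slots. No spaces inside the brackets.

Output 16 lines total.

F [2,-,-]
H [2,-,-]
F [2,4,-]
H [2,4,-]
H [2,4,-]
H [2,4,-]
H [2,4,-]
F [2,4,3]
F [5,4,3]
H [5,4,3]
H [5,4,3]
H [5,4,3]
H [5,4,3]
H [5,4,3]
H [5,4,3]
F [5,2,3]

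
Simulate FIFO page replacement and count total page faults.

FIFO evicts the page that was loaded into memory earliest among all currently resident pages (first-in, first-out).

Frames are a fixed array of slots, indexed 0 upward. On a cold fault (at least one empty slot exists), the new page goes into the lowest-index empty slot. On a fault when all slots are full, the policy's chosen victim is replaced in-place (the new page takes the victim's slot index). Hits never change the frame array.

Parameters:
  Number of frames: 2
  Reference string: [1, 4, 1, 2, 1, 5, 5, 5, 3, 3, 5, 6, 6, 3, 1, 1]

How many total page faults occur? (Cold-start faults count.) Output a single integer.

Answer: 8

Derivation:
Step 0: ref 1 → FAULT, frames=[1,-]
Step 1: ref 4 → FAULT, frames=[1,4]
Step 2: ref 1 → HIT, frames=[1,4]
Step 3: ref 2 → FAULT (evict 1), frames=[2,4]
Step 4: ref 1 → FAULT (evict 4), frames=[2,1]
Step 5: ref 5 → FAULT (evict 2), frames=[5,1]
Step 6: ref 5 → HIT, frames=[5,1]
Step 7: ref 5 → HIT, frames=[5,1]
Step 8: ref 3 → FAULT (evict 1), frames=[5,3]
Step 9: ref 3 → HIT, frames=[5,3]
Step 10: ref 5 → HIT, frames=[5,3]
Step 11: ref 6 → FAULT (evict 5), frames=[6,3]
Step 12: ref 6 → HIT, frames=[6,3]
Step 13: ref 3 → HIT, frames=[6,3]
Step 14: ref 1 → FAULT (evict 3), frames=[6,1]
Step 15: ref 1 → HIT, frames=[6,1]
Total faults: 8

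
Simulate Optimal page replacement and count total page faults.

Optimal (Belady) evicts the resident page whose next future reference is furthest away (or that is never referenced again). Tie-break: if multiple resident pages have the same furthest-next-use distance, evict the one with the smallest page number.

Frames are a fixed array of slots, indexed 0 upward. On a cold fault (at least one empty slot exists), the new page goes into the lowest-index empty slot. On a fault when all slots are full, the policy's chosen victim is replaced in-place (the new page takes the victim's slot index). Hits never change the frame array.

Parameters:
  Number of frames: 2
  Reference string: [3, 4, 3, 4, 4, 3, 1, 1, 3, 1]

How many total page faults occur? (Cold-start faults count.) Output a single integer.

Answer: 3

Derivation:
Step 0: ref 3 → FAULT, frames=[3,-]
Step 1: ref 4 → FAULT, frames=[3,4]
Step 2: ref 3 → HIT, frames=[3,4]
Step 3: ref 4 → HIT, frames=[3,4]
Step 4: ref 4 → HIT, frames=[3,4]
Step 5: ref 3 → HIT, frames=[3,4]
Step 6: ref 1 → FAULT (evict 4), frames=[3,1]
Step 7: ref 1 → HIT, frames=[3,1]
Step 8: ref 3 → HIT, frames=[3,1]
Step 9: ref 1 → HIT, frames=[3,1]
Total faults: 3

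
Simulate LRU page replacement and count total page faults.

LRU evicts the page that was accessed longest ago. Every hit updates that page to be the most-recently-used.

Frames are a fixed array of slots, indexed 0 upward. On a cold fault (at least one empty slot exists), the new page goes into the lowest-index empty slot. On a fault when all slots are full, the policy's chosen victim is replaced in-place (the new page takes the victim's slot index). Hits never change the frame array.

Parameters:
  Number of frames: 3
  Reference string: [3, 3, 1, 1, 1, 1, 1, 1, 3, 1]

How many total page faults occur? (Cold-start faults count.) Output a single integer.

Answer: 2

Derivation:
Step 0: ref 3 → FAULT, frames=[3,-,-]
Step 1: ref 3 → HIT, frames=[3,-,-]
Step 2: ref 1 → FAULT, frames=[3,1,-]
Step 3: ref 1 → HIT, frames=[3,1,-]
Step 4: ref 1 → HIT, frames=[3,1,-]
Step 5: ref 1 → HIT, frames=[3,1,-]
Step 6: ref 1 → HIT, frames=[3,1,-]
Step 7: ref 1 → HIT, frames=[3,1,-]
Step 8: ref 3 → HIT, frames=[3,1,-]
Step 9: ref 1 → HIT, frames=[3,1,-]
Total faults: 2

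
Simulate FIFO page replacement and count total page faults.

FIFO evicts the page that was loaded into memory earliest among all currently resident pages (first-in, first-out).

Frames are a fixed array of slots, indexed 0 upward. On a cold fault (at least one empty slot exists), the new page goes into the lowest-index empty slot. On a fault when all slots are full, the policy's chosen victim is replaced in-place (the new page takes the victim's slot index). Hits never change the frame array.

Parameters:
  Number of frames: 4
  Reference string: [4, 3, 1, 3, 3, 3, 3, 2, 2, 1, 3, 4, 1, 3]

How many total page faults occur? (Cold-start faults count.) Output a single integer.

Answer: 4

Derivation:
Step 0: ref 4 → FAULT, frames=[4,-,-,-]
Step 1: ref 3 → FAULT, frames=[4,3,-,-]
Step 2: ref 1 → FAULT, frames=[4,3,1,-]
Step 3: ref 3 → HIT, frames=[4,3,1,-]
Step 4: ref 3 → HIT, frames=[4,3,1,-]
Step 5: ref 3 → HIT, frames=[4,3,1,-]
Step 6: ref 3 → HIT, frames=[4,3,1,-]
Step 7: ref 2 → FAULT, frames=[4,3,1,2]
Step 8: ref 2 → HIT, frames=[4,3,1,2]
Step 9: ref 1 → HIT, frames=[4,3,1,2]
Step 10: ref 3 → HIT, frames=[4,3,1,2]
Step 11: ref 4 → HIT, frames=[4,3,1,2]
Step 12: ref 1 → HIT, frames=[4,3,1,2]
Step 13: ref 3 → HIT, frames=[4,3,1,2]
Total faults: 4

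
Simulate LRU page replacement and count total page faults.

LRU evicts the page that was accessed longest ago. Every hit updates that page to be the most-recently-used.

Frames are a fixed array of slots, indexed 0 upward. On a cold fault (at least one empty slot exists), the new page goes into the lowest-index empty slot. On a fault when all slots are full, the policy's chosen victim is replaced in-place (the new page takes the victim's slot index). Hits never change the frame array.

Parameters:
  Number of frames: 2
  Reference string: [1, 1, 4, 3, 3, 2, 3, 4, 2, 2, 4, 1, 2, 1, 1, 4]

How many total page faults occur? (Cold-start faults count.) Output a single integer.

Step 0: ref 1 → FAULT, frames=[1,-]
Step 1: ref 1 → HIT, frames=[1,-]
Step 2: ref 4 → FAULT, frames=[1,4]
Step 3: ref 3 → FAULT (evict 1), frames=[3,4]
Step 4: ref 3 → HIT, frames=[3,4]
Step 5: ref 2 → FAULT (evict 4), frames=[3,2]
Step 6: ref 3 → HIT, frames=[3,2]
Step 7: ref 4 → FAULT (evict 2), frames=[3,4]
Step 8: ref 2 → FAULT (evict 3), frames=[2,4]
Step 9: ref 2 → HIT, frames=[2,4]
Step 10: ref 4 → HIT, frames=[2,4]
Step 11: ref 1 → FAULT (evict 2), frames=[1,4]
Step 12: ref 2 → FAULT (evict 4), frames=[1,2]
Step 13: ref 1 → HIT, frames=[1,2]
Step 14: ref 1 → HIT, frames=[1,2]
Step 15: ref 4 → FAULT (evict 2), frames=[1,4]
Total faults: 9

Answer: 9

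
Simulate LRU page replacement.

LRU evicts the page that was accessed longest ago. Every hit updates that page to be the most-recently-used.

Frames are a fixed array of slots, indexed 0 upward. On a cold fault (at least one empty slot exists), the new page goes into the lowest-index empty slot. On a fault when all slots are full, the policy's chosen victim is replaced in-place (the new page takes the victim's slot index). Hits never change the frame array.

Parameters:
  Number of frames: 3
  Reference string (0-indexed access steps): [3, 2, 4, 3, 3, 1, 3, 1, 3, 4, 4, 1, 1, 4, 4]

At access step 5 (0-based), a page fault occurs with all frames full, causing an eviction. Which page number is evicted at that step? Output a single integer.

Answer: 2

Derivation:
Step 0: ref 3 -> FAULT, frames=[3,-,-]
Step 1: ref 2 -> FAULT, frames=[3,2,-]
Step 2: ref 4 -> FAULT, frames=[3,2,4]
Step 3: ref 3 -> HIT, frames=[3,2,4]
Step 4: ref 3 -> HIT, frames=[3,2,4]
Step 5: ref 1 -> FAULT, evict 2, frames=[3,1,4]
At step 5: evicted page 2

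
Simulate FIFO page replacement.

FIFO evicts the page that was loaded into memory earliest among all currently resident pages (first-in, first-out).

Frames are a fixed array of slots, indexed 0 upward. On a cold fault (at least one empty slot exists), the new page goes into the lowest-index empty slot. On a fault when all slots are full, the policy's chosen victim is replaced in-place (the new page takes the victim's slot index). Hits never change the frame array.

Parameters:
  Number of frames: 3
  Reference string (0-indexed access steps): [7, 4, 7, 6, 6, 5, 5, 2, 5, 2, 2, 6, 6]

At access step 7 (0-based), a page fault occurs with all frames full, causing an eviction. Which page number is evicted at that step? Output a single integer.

Step 0: ref 7 -> FAULT, frames=[7,-,-]
Step 1: ref 4 -> FAULT, frames=[7,4,-]
Step 2: ref 7 -> HIT, frames=[7,4,-]
Step 3: ref 6 -> FAULT, frames=[7,4,6]
Step 4: ref 6 -> HIT, frames=[7,4,6]
Step 5: ref 5 -> FAULT, evict 7, frames=[5,4,6]
Step 6: ref 5 -> HIT, frames=[5,4,6]
Step 7: ref 2 -> FAULT, evict 4, frames=[5,2,6]
At step 7: evicted page 4

Answer: 4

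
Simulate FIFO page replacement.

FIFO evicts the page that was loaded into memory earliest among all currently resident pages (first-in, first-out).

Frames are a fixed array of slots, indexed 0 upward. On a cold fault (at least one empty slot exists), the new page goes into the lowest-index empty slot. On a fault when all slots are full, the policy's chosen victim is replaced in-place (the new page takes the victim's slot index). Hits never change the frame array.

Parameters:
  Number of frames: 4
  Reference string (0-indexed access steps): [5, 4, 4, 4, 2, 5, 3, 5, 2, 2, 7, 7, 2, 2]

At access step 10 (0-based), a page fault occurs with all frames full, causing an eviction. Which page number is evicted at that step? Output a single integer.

Step 0: ref 5 -> FAULT, frames=[5,-,-,-]
Step 1: ref 4 -> FAULT, frames=[5,4,-,-]
Step 2: ref 4 -> HIT, frames=[5,4,-,-]
Step 3: ref 4 -> HIT, frames=[5,4,-,-]
Step 4: ref 2 -> FAULT, frames=[5,4,2,-]
Step 5: ref 5 -> HIT, frames=[5,4,2,-]
Step 6: ref 3 -> FAULT, frames=[5,4,2,3]
Step 7: ref 5 -> HIT, frames=[5,4,2,3]
Step 8: ref 2 -> HIT, frames=[5,4,2,3]
Step 9: ref 2 -> HIT, frames=[5,4,2,3]
Step 10: ref 7 -> FAULT, evict 5, frames=[7,4,2,3]
At step 10: evicted page 5

Answer: 5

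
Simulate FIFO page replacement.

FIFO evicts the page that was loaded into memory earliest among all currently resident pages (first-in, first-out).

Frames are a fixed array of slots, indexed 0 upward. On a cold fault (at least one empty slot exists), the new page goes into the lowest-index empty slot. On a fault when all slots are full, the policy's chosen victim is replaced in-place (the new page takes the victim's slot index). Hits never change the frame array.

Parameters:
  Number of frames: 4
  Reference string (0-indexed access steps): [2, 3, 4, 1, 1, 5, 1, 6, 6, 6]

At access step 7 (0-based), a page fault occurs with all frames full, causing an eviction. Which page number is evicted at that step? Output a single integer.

Step 0: ref 2 -> FAULT, frames=[2,-,-,-]
Step 1: ref 3 -> FAULT, frames=[2,3,-,-]
Step 2: ref 4 -> FAULT, frames=[2,3,4,-]
Step 3: ref 1 -> FAULT, frames=[2,3,4,1]
Step 4: ref 1 -> HIT, frames=[2,3,4,1]
Step 5: ref 5 -> FAULT, evict 2, frames=[5,3,4,1]
Step 6: ref 1 -> HIT, frames=[5,3,4,1]
Step 7: ref 6 -> FAULT, evict 3, frames=[5,6,4,1]
At step 7: evicted page 3

Answer: 3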